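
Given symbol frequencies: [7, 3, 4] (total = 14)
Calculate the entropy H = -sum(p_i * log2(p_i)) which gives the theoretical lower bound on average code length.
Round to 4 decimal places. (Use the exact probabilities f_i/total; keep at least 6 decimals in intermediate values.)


Per-symbol terms -p_i * log2(p_i) with p_i = f_i/14:
  p = 7/14 = 0.500000: log2(p) = -1.000000, -p*log2(p) = 0.500000
  p = 3/14 = 0.214286: log2(p) = -2.222392, -p*log2(p) = 0.476227
  p = 4/14 = 0.285714: log2(p) = -1.807355, -p*log2(p) = 0.516387
H = 0.500000 + 0.476227 + 0.516387 = 1.492614

H = 1.4926 bits/symbol


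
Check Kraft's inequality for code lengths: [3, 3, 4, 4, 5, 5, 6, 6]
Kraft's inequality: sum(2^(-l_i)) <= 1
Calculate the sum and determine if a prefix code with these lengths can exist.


Sum = 2^(-3) + 2^(-3) + 2^(-4) + 2^(-4) + 2^(-5) + 2^(-5) + 2^(-6) + 2^(-6)
    = 0.125 + 0.125 + 0.0625 + 0.0625 + 0.03125 + 0.03125 + 0.015625 + 0.015625
    = 30/64 = 0.46875
Since 0.46875 <= 1, Kraft's inequality IS satisfied.
A prefix code with these lengths CAN exist.

Kraft sum = 0.46875. Satisfied.


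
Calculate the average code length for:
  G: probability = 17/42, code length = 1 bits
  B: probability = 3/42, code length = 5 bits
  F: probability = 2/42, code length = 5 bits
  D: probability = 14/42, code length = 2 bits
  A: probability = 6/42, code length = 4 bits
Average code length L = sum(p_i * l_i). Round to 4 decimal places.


Weighted contributions p_i * l_i:
  G: (17/42) * 1 = 17/42
  B: (3/42) * 5 = 15/42
  F: (2/42) * 5 = 10/42
  D: (14/42) * 2 = 28/42
  A: (6/42) * 4 = 24/42
Sum = (17 + 15 + 10 + 28 + 24)/42 = 94/42

L = 94/42 = 2.2381 bits/symbol


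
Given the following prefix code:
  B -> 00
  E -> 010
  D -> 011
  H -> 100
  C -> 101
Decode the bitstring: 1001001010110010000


Decoding step by step:
Bits 100 -> H
Bits 100 -> H
Bits 101 -> C
Bits 011 -> D
Bits 00 -> B
Bits 100 -> H
Bits 00 -> B


Decoded message: HHCDBHB


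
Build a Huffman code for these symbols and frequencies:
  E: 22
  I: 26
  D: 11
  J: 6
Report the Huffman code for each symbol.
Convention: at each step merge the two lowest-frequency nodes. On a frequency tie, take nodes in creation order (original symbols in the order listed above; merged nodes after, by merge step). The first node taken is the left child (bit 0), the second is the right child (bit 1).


Huffman tree construction:
Step 1: Merge J(6) + D(11) = 17
Step 2: Merge (J+D)(17) + E(22) = 39
Step 3: Merge I(26) + ((J+D)+E)(39) = 65
Read each symbol's code off the tree from the root (left child = 0, right child = 1).

Codes:
  E: 11 (length 2)
  I: 0 (length 1)
  D: 101 (length 3)
  J: 100 (length 3)
Average code length: 121/65 = 1.8615 bits/symbol


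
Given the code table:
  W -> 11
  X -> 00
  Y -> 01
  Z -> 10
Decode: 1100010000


Decoding:
11 -> W
00 -> X
01 -> Y
00 -> X
00 -> X


Result: WXYXX


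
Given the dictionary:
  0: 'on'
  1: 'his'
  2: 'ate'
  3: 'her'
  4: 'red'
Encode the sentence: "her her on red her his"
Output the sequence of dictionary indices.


Look up each word in the dictionary:
  'her' -> 3
  'her' -> 3
  'on' -> 0
  'red' -> 4
  'her' -> 3
  'his' -> 1

Encoded: [3, 3, 0, 4, 3, 1]


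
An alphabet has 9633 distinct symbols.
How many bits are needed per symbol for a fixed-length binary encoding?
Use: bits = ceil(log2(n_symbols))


log2(9633) = 13.2338
Bracket: 2^13 = 8192 < 9633 <= 2^14 = 16384
So ceil(log2(9633)) = 14

bits = ceil(log2(9633)) = ceil(13.2338) = 14 bits


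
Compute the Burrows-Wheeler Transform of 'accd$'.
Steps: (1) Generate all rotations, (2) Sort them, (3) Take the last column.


Rotations (sorted):
  0: $accd -> last char: d
  1: accd$ -> last char: $
  2: ccd$a -> last char: a
  3: cd$ac -> last char: c
  4: d$acc -> last char: c


BWT = d$acc


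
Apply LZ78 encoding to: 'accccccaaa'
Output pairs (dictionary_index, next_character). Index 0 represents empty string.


LZ78 encoding steps:
Dictionary: {0: ''}
Step 1: w='' (idx 0), next='a' -> output (0, 'a'), add 'a' as idx 1
Step 2: w='' (idx 0), next='c' -> output (0, 'c'), add 'c' as idx 2
Step 3: w='c' (idx 2), next='c' -> output (2, 'c'), add 'cc' as idx 3
Step 4: w='cc' (idx 3), next='c' -> output (3, 'c'), add 'ccc' as idx 4
Step 5: w='a' (idx 1), next='a' -> output (1, 'a'), add 'aa' as idx 5
Step 6: w='a' (idx 1), end of input -> output (1, '')


Encoded: [(0, 'a'), (0, 'c'), (2, 'c'), (3, 'c'), (1, 'a'), (1, '')]


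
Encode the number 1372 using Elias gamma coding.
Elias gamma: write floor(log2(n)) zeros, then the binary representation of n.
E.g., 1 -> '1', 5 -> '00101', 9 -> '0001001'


num_bits = floor(log2(1372)) + 1 = 11
leading_zeros = num_bits - 1 = 10
binary(1372) = 10101011100

Elias gamma(1372) = '0000000000' + '10101011100' = 000000000010101011100 (21 bits)


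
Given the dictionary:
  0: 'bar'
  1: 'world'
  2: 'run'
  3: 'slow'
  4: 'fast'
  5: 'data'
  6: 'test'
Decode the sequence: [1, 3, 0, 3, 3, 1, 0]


Look up each index in the dictionary:
  1 -> 'world'
  3 -> 'slow'
  0 -> 'bar'
  3 -> 'slow'
  3 -> 'slow'
  1 -> 'world'
  0 -> 'bar'

Decoded: "world slow bar slow slow world bar"


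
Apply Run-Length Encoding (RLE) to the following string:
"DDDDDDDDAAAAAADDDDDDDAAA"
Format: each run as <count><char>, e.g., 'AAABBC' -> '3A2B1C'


Scanning runs left to right:
  i=0: run of 'D' x 8 -> '8D'
  i=8: run of 'A' x 6 -> '6A'
  i=14: run of 'D' x 7 -> '7D'
  i=21: run of 'A' x 3 -> '3A'

RLE = 8D6A7D3A


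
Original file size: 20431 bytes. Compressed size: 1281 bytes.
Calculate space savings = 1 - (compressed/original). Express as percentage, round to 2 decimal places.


ratio = compressed/original = 1281/20431 = 0.062699
savings = 1 - ratio = 1 - 0.062699 = 0.937301
as a percentage: 0.937301 * 100 = 93.73%

Space savings = 1 - 1281/20431 = 93.73%


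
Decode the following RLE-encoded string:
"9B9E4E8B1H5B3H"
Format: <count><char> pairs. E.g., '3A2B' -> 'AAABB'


Expanding each <count><char> pair:
  9B -> 'BBBBBBBBB'
  9E -> 'EEEEEEEEE'
  4E -> 'EEEE'
  8B -> 'BBBBBBBB'
  1H -> 'H'
  5B -> 'BBBBB'
  3H -> 'HHH'

Decoded = BBBBBBBBBEEEEEEEEEEEEEBBBBBBBBHBBBBBHHH


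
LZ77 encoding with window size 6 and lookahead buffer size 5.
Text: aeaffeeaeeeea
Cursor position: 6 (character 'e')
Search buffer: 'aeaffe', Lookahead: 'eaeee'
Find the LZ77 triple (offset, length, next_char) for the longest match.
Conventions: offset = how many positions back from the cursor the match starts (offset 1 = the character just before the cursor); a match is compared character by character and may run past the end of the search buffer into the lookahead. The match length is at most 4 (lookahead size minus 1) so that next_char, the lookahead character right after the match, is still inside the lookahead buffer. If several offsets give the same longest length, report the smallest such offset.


Try each offset into the search buffer:
  offset=1 (pos 5, char 'e'): match length 1
  offset=2 (pos 4, char 'f'): match length 0
  offset=3 (pos 3, char 'f'): match length 0
  offset=4 (pos 2, char 'a'): match length 0
  offset=5 (pos 1, char 'e'): match length 2
  offset=6 (pos 0, char 'a'): match length 0
Longest match has length 2 at offset 5.
next_char = character at position 6 + 2 = 8 -> 'e'

Best match: offset=5, length=2 (matching 'ea' starting at position 1)
LZ77 triple: (5, 2, 'e')


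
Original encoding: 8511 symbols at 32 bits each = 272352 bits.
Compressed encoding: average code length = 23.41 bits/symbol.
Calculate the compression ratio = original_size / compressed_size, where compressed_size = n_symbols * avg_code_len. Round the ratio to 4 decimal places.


original_size = n_symbols * orig_bits = 8511 * 32 = 272352 bits
compressed_size = n_symbols * avg_code_len = 8511 * 23.41 = 199242.51 bits
ratio = original_size / compressed_size = 272352 / 199242.51 = 1.3669

Compression ratio = 1.3669


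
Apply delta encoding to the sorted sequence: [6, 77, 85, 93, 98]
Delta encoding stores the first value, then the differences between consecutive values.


First value: 6
Deltas:
  77 - 6 = 71
  85 - 77 = 8
  93 - 85 = 8
  98 - 93 = 5


Delta encoded: [6, 71, 8, 8, 5]


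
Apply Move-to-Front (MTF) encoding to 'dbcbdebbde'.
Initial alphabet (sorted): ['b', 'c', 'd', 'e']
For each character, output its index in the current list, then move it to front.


MTF encoding:
'd': index 2 in ['b', 'c', 'd', 'e'] -> ['d', 'b', 'c', 'e']
'b': index 1 in ['d', 'b', 'c', 'e'] -> ['b', 'd', 'c', 'e']
'c': index 2 in ['b', 'd', 'c', 'e'] -> ['c', 'b', 'd', 'e']
'b': index 1 in ['c', 'b', 'd', 'e'] -> ['b', 'c', 'd', 'e']
'd': index 2 in ['b', 'c', 'd', 'e'] -> ['d', 'b', 'c', 'e']
'e': index 3 in ['d', 'b', 'c', 'e'] -> ['e', 'd', 'b', 'c']
'b': index 2 in ['e', 'd', 'b', 'c'] -> ['b', 'e', 'd', 'c']
'b': index 0 in ['b', 'e', 'd', 'c'] -> ['b', 'e', 'd', 'c']
'd': index 2 in ['b', 'e', 'd', 'c'] -> ['d', 'b', 'e', 'c']
'e': index 2 in ['d', 'b', 'e', 'c'] -> ['e', 'd', 'b', 'c']


Output: [2, 1, 2, 1, 2, 3, 2, 0, 2, 2]


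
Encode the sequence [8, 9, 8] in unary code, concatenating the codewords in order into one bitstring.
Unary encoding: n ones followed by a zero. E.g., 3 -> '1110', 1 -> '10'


Encode each number as n ones followed by a terminating 0:
  8 -> 111111110 (9 bits)
  9 -> 1111111110 (10 bits)
  8 -> 111111110 (9 bits)
Total length = 9 + 10 + 9 = 28 bits.

Unary([8, 9, 8]) = 1111111101111111110111111110 (28 bits)


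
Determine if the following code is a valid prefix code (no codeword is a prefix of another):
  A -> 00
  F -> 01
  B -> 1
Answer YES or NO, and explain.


Checking each pair (does one codeword prefix another?):
  A='00' vs F='01': no prefix
  A='00' vs B='1': no prefix
  F='01' vs A='00': no prefix
  F='01' vs B='1': no prefix
  B='1' vs A='00': no prefix
  B='1' vs F='01': no prefix
No violation found over all pairs.

YES -- this is a valid prefix code. No codeword is a prefix of any other codeword.


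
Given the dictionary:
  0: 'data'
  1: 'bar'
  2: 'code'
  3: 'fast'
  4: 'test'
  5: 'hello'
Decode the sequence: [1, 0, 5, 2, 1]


Look up each index in the dictionary:
  1 -> 'bar'
  0 -> 'data'
  5 -> 'hello'
  2 -> 'code'
  1 -> 'bar'

Decoded: "bar data hello code bar"


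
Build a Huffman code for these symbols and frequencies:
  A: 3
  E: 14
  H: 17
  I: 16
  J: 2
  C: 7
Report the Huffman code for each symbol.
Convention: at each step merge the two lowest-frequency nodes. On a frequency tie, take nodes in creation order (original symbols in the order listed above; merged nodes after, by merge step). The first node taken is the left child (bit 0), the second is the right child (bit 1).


Huffman tree construction:
Step 1: Merge J(2) + A(3) = 5
Step 2: Merge (J+A)(5) + C(7) = 12
Step 3: Merge ((J+A)+C)(12) + E(14) = 26
Step 4: Merge I(16) + H(17) = 33
Step 5: Merge (((J+A)+C)+E)(26) + (I+H)(33) = 59
Read each symbol's code off the tree from the root (left child = 0, right child = 1).

Codes:
  A: 0001 (length 4)
  E: 01 (length 2)
  H: 11 (length 2)
  I: 10 (length 2)
  J: 0000 (length 4)
  C: 001 (length 3)
Average code length: 135/59 = 2.2881 bits/symbol


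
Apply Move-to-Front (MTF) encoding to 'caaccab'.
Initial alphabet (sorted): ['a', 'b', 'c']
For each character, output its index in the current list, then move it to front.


MTF encoding:
'c': index 2 in ['a', 'b', 'c'] -> ['c', 'a', 'b']
'a': index 1 in ['c', 'a', 'b'] -> ['a', 'c', 'b']
'a': index 0 in ['a', 'c', 'b'] -> ['a', 'c', 'b']
'c': index 1 in ['a', 'c', 'b'] -> ['c', 'a', 'b']
'c': index 0 in ['c', 'a', 'b'] -> ['c', 'a', 'b']
'a': index 1 in ['c', 'a', 'b'] -> ['a', 'c', 'b']
'b': index 2 in ['a', 'c', 'b'] -> ['b', 'a', 'c']


Output: [2, 1, 0, 1, 0, 1, 2]


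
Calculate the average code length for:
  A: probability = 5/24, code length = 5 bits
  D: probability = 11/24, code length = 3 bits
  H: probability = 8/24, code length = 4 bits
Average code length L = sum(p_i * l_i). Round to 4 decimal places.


Weighted contributions p_i * l_i:
  A: (5/24) * 5 = 25/24
  D: (11/24) * 3 = 33/24
  H: (8/24) * 4 = 32/24
Sum = (25 + 33 + 32)/24 = 90/24

L = 90/24 = 3.7500 bits/symbol


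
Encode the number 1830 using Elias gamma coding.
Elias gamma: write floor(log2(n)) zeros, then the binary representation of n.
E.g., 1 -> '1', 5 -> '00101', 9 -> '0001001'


num_bits = floor(log2(1830)) + 1 = 11
leading_zeros = num_bits - 1 = 10
binary(1830) = 11100100110

Elias gamma(1830) = '0000000000' + '11100100110' = 000000000011100100110 (21 bits)


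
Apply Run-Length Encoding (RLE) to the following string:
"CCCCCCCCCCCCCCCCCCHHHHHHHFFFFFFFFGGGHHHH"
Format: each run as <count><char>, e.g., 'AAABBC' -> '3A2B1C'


Scanning runs left to right:
  i=0: run of 'C' x 18 -> '18C'
  i=18: run of 'H' x 7 -> '7H'
  i=25: run of 'F' x 8 -> '8F'
  i=33: run of 'G' x 3 -> '3G'
  i=36: run of 'H' x 4 -> '4H'

RLE = 18C7H8F3G4H


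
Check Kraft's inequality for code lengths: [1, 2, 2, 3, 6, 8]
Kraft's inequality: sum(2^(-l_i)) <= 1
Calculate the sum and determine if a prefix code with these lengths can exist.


Sum = 2^(-1) + 2^(-2) + 2^(-2) + 2^(-3) + 2^(-6) + 2^(-8)
    = 0.5 + 0.25 + 0.25 + 0.125 + 0.015625 + 0.00390625
    = 293/256 = 1.14453125
Since 1.14453125 > 1, Kraft's inequality is NOT satisfied.
A prefix code with these lengths CANNOT exist.

Kraft sum = 1.14453125. Not satisfied.


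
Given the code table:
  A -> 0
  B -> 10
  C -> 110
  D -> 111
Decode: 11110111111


Decoding:
111 -> D
10 -> B
111 -> D
111 -> D


Result: DBDD


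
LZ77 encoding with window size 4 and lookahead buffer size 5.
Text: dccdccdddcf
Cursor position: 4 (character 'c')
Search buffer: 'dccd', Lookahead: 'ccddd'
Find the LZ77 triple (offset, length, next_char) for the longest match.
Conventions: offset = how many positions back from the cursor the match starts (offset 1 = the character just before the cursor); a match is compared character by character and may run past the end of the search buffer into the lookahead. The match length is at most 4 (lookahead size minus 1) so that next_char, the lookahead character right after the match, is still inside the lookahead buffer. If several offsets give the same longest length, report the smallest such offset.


Try each offset into the search buffer:
  offset=1 (pos 3, char 'd'): match length 0
  offset=2 (pos 2, char 'c'): match length 1
  offset=3 (pos 1, char 'c'): match length 3
  offset=4 (pos 0, char 'd'): match length 0
Longest match has length 3 at offset 3.
next_char = character at position 4 + 3 = 7 -> 'd'

Best match: offset=3, length=3 (matching 'ccd' starting at position 1)
LZ77 triple: (3, 3, 'd')


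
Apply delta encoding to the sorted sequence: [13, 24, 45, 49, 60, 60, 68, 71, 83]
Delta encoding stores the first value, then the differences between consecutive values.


First value: 13
Deltas:
  24 - 13 = 11
  45 - 24 = 21
  49 - 45 = 4
  60 - 49 = 11
  60 - 60 = 0
  68 - 60 = 8
  71 - 68 = 3
  83 - 71 = 12


Delta encoded: [13, 11, 21, 4, 11, 0, 8, 3, 12]


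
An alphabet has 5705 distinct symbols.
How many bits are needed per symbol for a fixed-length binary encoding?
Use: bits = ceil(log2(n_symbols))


log2(5705) = 12.478
Bracket: 2^12 = 4096 < 5705 <= 2^13 = 8192
So ceil(log2(5705)) = 13

bits = ceil(log2(5705)) = ceil(12.478) = 13 bits


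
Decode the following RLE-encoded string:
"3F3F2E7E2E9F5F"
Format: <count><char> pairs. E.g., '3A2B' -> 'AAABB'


Expanding each <count><char> pair:
  3F -> 'FFF'
  3F -> 'FFF'
  2E -> 'EE'
  7E -> 'EEEEEEE'
  2E -> 'EE'
  9F -> 'FFFFFFFFF'
  5F -> 'FFFFF'

Decoded = FFFFFFEEEEEEEEEEEFFFFFFFFFFFFFF


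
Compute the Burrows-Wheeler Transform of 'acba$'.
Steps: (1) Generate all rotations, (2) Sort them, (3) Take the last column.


Rotations (sorted):
  0: $acba -> last char: a
  1: a$acb -> last char: b
  2: acba$ -> last char: $
  3: ba$ac -> last char: c
  4: cba$a -> last char: a


BWT = ab$ca


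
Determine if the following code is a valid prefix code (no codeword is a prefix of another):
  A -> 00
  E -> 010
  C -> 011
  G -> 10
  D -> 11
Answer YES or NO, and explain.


Checking each pair (does one codeword prefix another?):
  A='00' vs E='010': no prefix
  A='00' vs C='011': no prefix
  A='00' vs G='10': no prefix
  A='00' vs D='11': no prefix
  E='010' vs A='00': no prefix
  E='010' vs C='011': no prefix
  E='010' vs G='10': no prefix
  E='010' vs D='11': no prefix
  C='011' vs A='00': no prefix
  C='011' vs E='010': no prefix
  C='011' vs G='10': no prefix
  C='011' vs D='11': no prefix
  G='10' vs A='00': no prefix
  G='10' vs E='010': no prefix
  G='10' vs C='011': no prefix
  G='10' vs D='11': no prefix
  D='11' vs A='00': no prefix
  D='11' vs E='010': no prefix
  D='11' vs C='011': no prefix
  D='11' vs G='10': no prefix
No violation found over all pairs.

YES -- this is a valid prefix code. No codeword is a prefix of any other codeword.


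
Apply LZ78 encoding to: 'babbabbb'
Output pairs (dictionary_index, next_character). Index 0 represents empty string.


LZ78 encoding steps:
Dictionary: {0: ''}
Step 1: w='' (idx 0), next='b' -> output (0, 'b'), add 'b' as idx 1
Step 2: w='' (idx 0), next='a' -> output (0, 'a'), add 'a' as idx 2
Step 3: w='b' (idx 1), next='b' -> output (1, 'b'), add 'bb' as idx 3
Step 4: w='a' (idx 2), next='b' -> output (2, 'b'), add 'ab' as idx 4
Step 5: w='bb' (idx 3), end of input -> output (3, '')


Encoded: [(0, 'b'), (0, 'a'), (1, 'b'), (2, 'b'), (3, '')]


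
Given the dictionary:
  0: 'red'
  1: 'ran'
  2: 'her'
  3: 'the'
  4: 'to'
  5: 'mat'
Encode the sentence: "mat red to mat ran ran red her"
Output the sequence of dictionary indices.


Look up each word in the dictionary:
  'mat' -> 5
  'red' -> 0
  'to' -> 4
  'mat' -> 5
  'ran' -> 1
  'ran' -> 1
  'red' -> 0
  'her' -> 2

Encoded: [5, 0, 4, 5, 1, 1, 0, 2]


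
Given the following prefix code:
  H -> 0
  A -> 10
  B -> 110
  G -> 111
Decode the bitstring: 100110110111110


Decoding step by step:
Bits 10 -> A
Bits 0 -> H
Bits 110 -> B
Bits 110 -> B
Bits 111 -> G
Bits 110 -> B


Decoded message: AHBBGB


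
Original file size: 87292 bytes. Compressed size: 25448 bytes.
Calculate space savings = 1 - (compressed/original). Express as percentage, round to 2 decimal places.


ratio = compressed/original = 25448/87292 = 0.291527
savings = 1 - ratio = 1 - 0.291527 = 0.708473
as a percentage: 0.708473 * 100 = 70.85%

Space savings = 1 - 25448/87292 = 70.85%


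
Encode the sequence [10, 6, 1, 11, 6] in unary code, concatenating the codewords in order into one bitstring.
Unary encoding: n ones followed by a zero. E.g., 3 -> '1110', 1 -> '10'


Encode each number as n ones followed by a terminating 0:
  10 -> 11111111110 (11 bits)
  6 -> 1111110 (7 bits)
  1 -> 10 (2 bits)
  11 -> 111111111110 (12 bits)
  6 -> 1111110 (7 bits)
Total length = 11 + 7 + 2 + 12 + 7 = 39 bits.

Unary([10, 6, 1, 11, 6]) = 111111111101111110101111111111101111110 (39 bits)


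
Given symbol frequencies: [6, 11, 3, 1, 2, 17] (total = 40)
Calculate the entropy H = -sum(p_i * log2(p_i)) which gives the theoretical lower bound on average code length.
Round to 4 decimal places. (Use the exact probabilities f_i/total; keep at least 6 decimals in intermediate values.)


Per-symbol terms -p_i * log2(p_i) with p_i = f_i/40:
  p = 6/40 = 0.150000: log2(p) = -2.736966, -p*log2(p) = 0.410545
  p = 11/40 = 0.275000: log2(p) = -1.862496, -p*log2(p) = 0.512187
  p = 3/40 = 0.075000: log2(p) = -3.736966, -p*log2(p) = 0.280272
  p = 1/40 = 0.025000: log2(p) = -5.321928, -p*log2(p) = 0.133048
  p = 2/40 = 0.050000: log2(p) = -4.321928, -p*log2(p) = 0.216096
  p = 17/40 = 0.425000: log2(p) = -1.234465, -p*log2(p) = 0.524648
H = 0.410545 + 0.512187 + 0.280272 + 0.133048 + 0.216096 + 0.524648 = 2.076796

H = 2.0768 bits/symbol


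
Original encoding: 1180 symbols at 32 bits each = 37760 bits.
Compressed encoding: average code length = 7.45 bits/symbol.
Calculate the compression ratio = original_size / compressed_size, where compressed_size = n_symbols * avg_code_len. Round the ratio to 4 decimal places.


original_size = n_symbols * orig_bits = 1180 * 32 = 37760 bits
compressed_size = n_symbols * avg_code_len = 1180 * 7.45 = 8791.0 bits
ratio = original_size / compressed_size = 37760 / 8791.0 = 4.2953

Compression ratio = 4.2953


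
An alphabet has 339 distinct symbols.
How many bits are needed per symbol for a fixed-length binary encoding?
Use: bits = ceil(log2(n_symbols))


log2(339) = 8.4051
Bracket: 2^8 = 256 < 339 <= 2^9 = 512
So ceil(log2(339)) = 9

bits = ceil(log2(339)) = ceil(8.4051) = 9 bits


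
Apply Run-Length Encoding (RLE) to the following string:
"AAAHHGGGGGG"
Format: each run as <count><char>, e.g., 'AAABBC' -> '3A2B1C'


Scanning runs left to right:
  i=0: run of 'A' x 3 -> '3A'
  i=3: run of 'H' x 2 -> '2H'
  i=5: run of 'G' x 6 -> '6G'

RLE = 3A2H6G


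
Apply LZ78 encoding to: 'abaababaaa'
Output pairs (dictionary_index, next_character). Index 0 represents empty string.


LZ78 encoding steps:
Dictionary: {0: ''}
Step 1: w='' (idx 0), next='a' -> output (0, 'a'), add 'a' as idx 1
Step 2: w='' (idx 0), next='b' -> output (0, 'b'), add 'b' as idx 2
Step 3: w='a' (idx 1), next='a' -> output (1, 'a'), add 'aa' as idx 3
Step 4: w='b' (idx 2), next='a' -> output (2, 'a'), add 'ba' as idx 4
Step 5: w='ba' (idx 4), next='a' -> output (4, 'a'), add 'baa' as idx 5
Step 6: w='a' (idx 1), end of input -> output (1, '')


Encoded: [(0, 'a'), (0, 'b'), (1, 'a'), (2, 'a'), (4, 'a'), (1, '')]


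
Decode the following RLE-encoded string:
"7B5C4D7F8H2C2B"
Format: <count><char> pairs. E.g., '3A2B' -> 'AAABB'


Expanding each <count><char> pair:
  7B -> 'BBBBBBB'
  5C -> 'CCCCC'
  4D -> 'DDDD'
  7F -> 'FFFFFFF'
  8H -> 'HHHHHHHH'
  2C -> 'CC'
  2B -> 'BB'

Decoded = BBBBBBBCCCCCDDDDFFFFFFFHHHHHHHHCCBB


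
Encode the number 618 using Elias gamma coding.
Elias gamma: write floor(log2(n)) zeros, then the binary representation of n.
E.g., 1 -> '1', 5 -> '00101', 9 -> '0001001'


num_bits = floor(log2(618)) + 1 = 10
leading_zeros = num_bits - 1 = 9
binary(618) = 1001101010

Elias gamma(618) = '000000000' + '1001101010' = 0000000001001101010 (19 bits)


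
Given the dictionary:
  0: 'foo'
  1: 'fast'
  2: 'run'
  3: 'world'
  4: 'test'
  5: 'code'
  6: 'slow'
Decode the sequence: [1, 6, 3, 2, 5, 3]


Look up each index in the dictionary:
  1 -> 'fast'
  6 -> 'slow'
  3 -> 'world'
  2 -> 'run'
  5 -> 'code'
  3 -> 'world'

Decoded: "fast slow world run code world"


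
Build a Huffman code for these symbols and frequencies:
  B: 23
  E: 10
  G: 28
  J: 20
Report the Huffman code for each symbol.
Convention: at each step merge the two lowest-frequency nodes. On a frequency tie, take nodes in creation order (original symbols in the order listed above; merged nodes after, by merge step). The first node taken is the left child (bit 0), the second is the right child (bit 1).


Huffman tree construction:
Step 1: Merge E(10) + J(20) = 30
Step 2: Merge B(23) + G(28) = 51
Step 3: Merge (E+J)(30) + (B+G)(51) = 81
Read each symbol's code off the tree from the root (left child = 0, right child = 1).

Codes:
  B: 10 (length 2)
  E: 00 (length 2)
  G: 11 (length 2)
  J: 01 (length 2)
Average code length: 162/81 = 2.0000 bits/symbol


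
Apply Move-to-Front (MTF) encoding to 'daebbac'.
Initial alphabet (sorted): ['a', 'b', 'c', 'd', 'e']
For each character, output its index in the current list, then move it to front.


MTF encoding:
'd': index 3 in ['a', 'b', 'c', 'd', 'e'] -> ['d', 'a', 'b', 'c', 'e']
'a': index 1 in ['d', 'a', 'b', 'c', 'e'] -> ['a', 'd', 'b', 'c', 'e']
'e': index 4 in ['a', 'd', 'b', 'c', 'e'] -> ['e', 'a', 'd', 'b', 'c']
'b': index 3 in ['e', 'a', 'd', 'b', 'c'] -> ['b', 'e', 'a', 'd', 'c']
'b': index 0 in ['b', 'e', 'a', 'd', 'c'] -> ['b', 'e', 'a', 'd', 'c']
'a': index 2 in ['b', 'e', 'a', 'd', 'c'] -> ['a', 'b', 'e', 'd', 'c']
'c': index 4 in ['a', 'b', 'e', 'd', 'c'] -> ['c', 'a', 'b', 'e', 'd']


Output: [3, 1, 4, 3, 0, 2, 4]


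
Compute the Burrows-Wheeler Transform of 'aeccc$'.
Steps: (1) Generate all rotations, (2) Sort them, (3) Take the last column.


Rotations (sorted):
  0: $aeccc -> last char: c
  1: aeccc$ -> last char: $
  2: c$aecc -> last char: c
  3: cc$aec -> last char: c
  4: ccc$ae -> last char: e
  5: eccc$a -> last char: a


BWT = c$ccea


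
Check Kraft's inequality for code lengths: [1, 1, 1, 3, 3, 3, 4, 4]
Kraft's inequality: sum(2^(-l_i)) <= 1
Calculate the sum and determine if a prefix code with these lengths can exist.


Sum = 2^(-1) + 2^(-1) + 2^(-1) + 2^(-3) + 2^(-3) + 2^(-3) + 2^(-4) + 2^(-4)
    = 0.5 + 0.5 + 0.5 + 0.125 + 0.125 + 0.125 + 0.0625 + 0.0625
    = 32/16 = 2.0
Since 2.0 > 1, Kraft's inequality is NOT satisfied.
A prefix code with these lengths CANNOT exist.

Kraft sum = 2.0. Not satisfied.


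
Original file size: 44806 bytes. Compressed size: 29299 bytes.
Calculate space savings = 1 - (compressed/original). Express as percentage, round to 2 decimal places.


ratio = compressed/original = 29299/44806 = 0.653908
savings = 1 - ratio = 1 - 0.653908 = 0.346092
as a percentage: 0.346092 * 100 = 34.61%

Space savings = 1 - 29299/44806 = 34.61%


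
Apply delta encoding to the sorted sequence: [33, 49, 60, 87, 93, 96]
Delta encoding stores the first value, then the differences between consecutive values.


First value: 33
Deltas:
  49 - 33 = 16
  60 - 49 = 11
  87 - 60 = 27
  93 - 87 = 6
  96 - 93 = 3


Delta encoded: [33, 16, 11, 27, 6, 3]


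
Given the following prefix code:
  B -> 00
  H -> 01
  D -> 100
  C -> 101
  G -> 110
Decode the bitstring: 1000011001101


Decoding step by step:
Bits 100 -> D
Bits 00 -> B
Bits 110 -> G
Bits 01 -> H
Bits 101 -> C


Decoded message: DBGHC


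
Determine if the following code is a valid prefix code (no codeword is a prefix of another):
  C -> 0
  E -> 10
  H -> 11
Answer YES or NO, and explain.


Checking each pair (does one codeword prefix another?):
  C='0' vs E='10': no prefix
  C='0' vs H='11': no prefix
  E='10' vs C='0': no prefix
  E='10' vs H='11': no prefix
  H='11' vs C='0': no prefix
  H='11' vs E='10': no prefix
No violation found over all pairs.

YES -- this is a valid prefix code. No codeword is a prefix of any other codeword.


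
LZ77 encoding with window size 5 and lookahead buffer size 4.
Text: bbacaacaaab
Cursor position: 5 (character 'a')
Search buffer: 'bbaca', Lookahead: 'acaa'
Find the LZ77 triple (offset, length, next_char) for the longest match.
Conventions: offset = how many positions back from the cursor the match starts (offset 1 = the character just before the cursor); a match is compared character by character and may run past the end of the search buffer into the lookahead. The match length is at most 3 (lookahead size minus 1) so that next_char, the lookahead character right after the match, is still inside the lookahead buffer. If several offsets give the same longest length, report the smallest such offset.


Try each offset into the search buffer:
  offset=1 (pos 4, char 'a'): match length 1
  offset=2 (pos 3, char 'c'): match length 0
  offset=3 (pos 2, char 'a'): match length 3
  offset=4 (pos 1, char 'b'): match length 0
  offset=5 (pos 0, char 'b'): match length 0
Longest match has length 3 at offset 3.
next_char = character at position 5 + 3 = 8 -> 'a'

Best match: offset=3, length=3 (matching 'aca' starting at position 2)
LZ77 triple: (3, 3, 'a')


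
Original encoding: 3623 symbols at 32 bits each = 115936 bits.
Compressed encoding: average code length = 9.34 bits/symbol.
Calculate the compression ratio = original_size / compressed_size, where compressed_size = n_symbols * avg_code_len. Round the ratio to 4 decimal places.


original_size = n_symbols * orig_bits = 3623 * 32 = 115936 bits
compressed_size = n_symbols * avg_code_len = 3623 * 9.34 = 33838.82 bits
ratio = original_size / compressed_size = 115936 / 33838.82 = 3.4261

Compression ratio = 3.4261


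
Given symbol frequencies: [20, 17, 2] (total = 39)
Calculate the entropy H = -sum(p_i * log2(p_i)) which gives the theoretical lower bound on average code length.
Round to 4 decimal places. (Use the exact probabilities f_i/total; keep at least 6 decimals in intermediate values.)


Per-symbol terms -p_i * log2(p_i) with p_i = f_i/39:
  p = 20/39 = 0.512821: log2(p) = -0.963474, -p*log2(p) = 0.494089
  p = 17/39 = 0.435897: log2(p) = -1.197939, -p*log2(p) = 0.522179
  p = 2/39 = 0.051282: log2(p) = -4.285402, -p*log2(p) = 0.219764
H = 0.494089 + 0.522179 + 0.219764 = 1.236032

H = 1.236 bits/symbol


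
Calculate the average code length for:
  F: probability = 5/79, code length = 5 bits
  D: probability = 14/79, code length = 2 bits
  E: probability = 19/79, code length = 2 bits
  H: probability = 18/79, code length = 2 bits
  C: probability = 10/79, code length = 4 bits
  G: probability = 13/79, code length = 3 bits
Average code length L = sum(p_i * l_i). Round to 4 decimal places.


Weighted contributions p_i * l_i:
  F: (5/79) * 5 = 25/79
  D: (14/79) * 2 = 28/79
  E: (19/79) * 2 = 38/79
  H: (18/79) * 2 = 36/79
  C: (10/79) * 4 = 40/79
  G: (13/79) * 3 = 39/79
Sum = (25 + 28 + 38 + 36 + 40 + 39)/79 = 206/79

L = 206/79 = 2.6076 bits/symbol


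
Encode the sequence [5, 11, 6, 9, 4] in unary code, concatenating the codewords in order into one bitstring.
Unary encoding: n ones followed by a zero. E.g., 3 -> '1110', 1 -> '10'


Encode each number as n ones followed by a terminating 0:
  5 -> 111110 (6 bits)
  11 -> 111111111110 (12 bits)
  6 -> 1111110 (7 bits)
  9 -> 1111111110 (10 bits)
  4 -> 11110 (5 bits)
Total length = 6 + 12 + 7 + 10 + 5 = 40 bits.

Unary([5, 11, 6, 9, 4]) = 1111101111111111101111110111111111011110 (40 bits)


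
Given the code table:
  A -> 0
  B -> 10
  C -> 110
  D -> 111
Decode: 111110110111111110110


Decoding:
111 -> D
110 -> C
110 -> C
111 -> D
111 -> D
110 -> C
110 -> C


Result: DCCDDCC


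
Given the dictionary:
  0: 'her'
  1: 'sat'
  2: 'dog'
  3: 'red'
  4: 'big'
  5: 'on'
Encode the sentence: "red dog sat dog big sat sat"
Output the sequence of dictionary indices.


Look up each word in the dictionary:
  'red' -> 3
  'dog' -> 2
  'sat' -> 1
  'dog' -> 2
  'big' -> 4
  'sat' -> 1
  'sat' -> 1

Encoded: [3, 2, 1, 2, 4, 1, 1]


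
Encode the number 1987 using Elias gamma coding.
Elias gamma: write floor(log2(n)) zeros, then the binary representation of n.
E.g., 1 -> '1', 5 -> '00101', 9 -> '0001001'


num_bits = floor(log2(1987)) + 1 = 11
leading_zeros = num_bits - 1 = 10
binary(1987) = 11111000011

Elias gamma(1987) = '0000000000' + '11111000011' = 000000000011111000011 (21 bits)


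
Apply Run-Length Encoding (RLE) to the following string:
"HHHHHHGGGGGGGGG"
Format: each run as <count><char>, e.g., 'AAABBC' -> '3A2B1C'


Scanning runs left to right:
  i=0: run of 'H' x 6 -> '6H'
  i=6: run of 'G' x 9 -> '9G'

RLE = 6H9G


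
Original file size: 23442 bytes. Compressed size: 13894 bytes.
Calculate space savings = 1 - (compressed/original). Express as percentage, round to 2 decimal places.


ratio = compressed/original = 13894/23442 = 0.592697
savings = 1 - ratio = 1 - 0.592697 = 0.407303
as a percentage: 0.407303 * 100 = 40.73%

Space savings = 1 - 13894/23442 = 40.73%


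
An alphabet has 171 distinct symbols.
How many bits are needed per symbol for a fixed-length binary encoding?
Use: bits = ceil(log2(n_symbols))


log2(171) = 7.4179
Bracket: 2^7 = 128 < 171 <= 2^8 = 256
So ceil(log2(171)) = 8

bits = ceil(log2(171)) = ceil(7.4179) = 8 bits


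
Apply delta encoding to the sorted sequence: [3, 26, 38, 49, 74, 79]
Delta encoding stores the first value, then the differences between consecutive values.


First value: 3
Deltas:
  26 - 3 = 23
  38 - 26 = 12
  49 - 38 = 11
  74 - 49 = 25
  79 - 74 = 5


Delta encoded: [3, 23, 12, 11, 25, 5]


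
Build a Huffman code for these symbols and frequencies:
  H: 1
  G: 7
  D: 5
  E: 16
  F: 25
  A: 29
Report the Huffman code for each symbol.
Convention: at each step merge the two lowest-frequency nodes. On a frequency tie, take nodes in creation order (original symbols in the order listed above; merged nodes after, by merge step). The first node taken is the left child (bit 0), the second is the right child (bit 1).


Huffman tree construction:
Step 1: Merge H(1) + D(5) = 6
Step 2: Merge (H+D)(6) + G(7) = 13
Step 3: Merge ((H+D)+G)(13) + E(16) = 29
Step 4: Merge F(25) + A(29) = 54
Step 5: Merge (((H+D)+G)+E)(29) + (F+A)(54) = 83
Read each symbol's code off the tree from the root (left child = 0, right child = 1).

Codes:
  H: 0000 (length 4)
  G: 001 (length 3)
  D: 0001 (length 4)
  E: 01 (length 2)
  F: 10 (length 2)
  A: 11 (length 2)
Average code length: 185/83 = 2.2289 bits/symbol


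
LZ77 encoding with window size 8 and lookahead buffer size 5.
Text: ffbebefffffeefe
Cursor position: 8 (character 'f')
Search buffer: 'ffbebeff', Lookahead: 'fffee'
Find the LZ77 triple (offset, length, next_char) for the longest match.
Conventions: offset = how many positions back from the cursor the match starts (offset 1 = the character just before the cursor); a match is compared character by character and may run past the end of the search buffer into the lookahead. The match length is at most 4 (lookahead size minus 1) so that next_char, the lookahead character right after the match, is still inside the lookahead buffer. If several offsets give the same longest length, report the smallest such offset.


Try each offset into the search buffer:
  offset=1 (pos 7, char 'f'): match length 3
  offset=2 (pos 6, char 'f'): match length 3
  offset=3 (pos 5, char 'e'): match length 0
  offset=4 (pos 4, char 'b'): match length 0
  offset=5 (pos 3, char 'e'): match length 0
  offset=6 (pos 2, char 'b'): match length 0
  offset=7 (pos 1, char 'f'): match length 1
  offset=8 (pos 0, char 'f'): match length 2
Longest match has length 3, found at offsets 1, 2; take the smallest, offset 1.
next_char = character at position 8 + 3 = 11 -> 'e'

Best match: offset=1, length=3 (matching 'fff' starting at position 7)
LZ77 triple: (1, 3, 'e')


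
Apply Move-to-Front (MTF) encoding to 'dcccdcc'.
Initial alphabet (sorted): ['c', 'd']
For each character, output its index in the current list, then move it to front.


MTF encoding:
'd': index 1 in ['c', 'd'] -> ['d', 'c']
'c': index 1 in ['d', 'c'] -> ['c', 'd']
'c': index 0 in ['c', 'd'] -> ['c', 'd']
'c': index 0 in ['c', 'd'] -> ['c', 'd']
'd': index 1 in ['c', 'd'] -> ['d', 'c']
'c': index 1 in ['d', 'c'] -> ['c', 'd']
'c': index 0 in ['c', 'd'] -> ['c', 'd']


Output: [1, 1, 0, 0, 1, 1, 0]


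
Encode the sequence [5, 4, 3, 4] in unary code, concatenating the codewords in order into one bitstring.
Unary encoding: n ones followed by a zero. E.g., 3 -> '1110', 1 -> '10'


Encode each number as n ones followed by a terminating 0:
  5 -> 111110 (6 bits)
  4 -> 11110 (5 bits)
  3 -> 1110 (4 bits)
  4 -> 11110 (5 bits)
Total length = 6 + 5 + 4 + 5 = 20 bits.

Unary([5, 4, 3, 4]) = 11111011110111011110 (20 bits)


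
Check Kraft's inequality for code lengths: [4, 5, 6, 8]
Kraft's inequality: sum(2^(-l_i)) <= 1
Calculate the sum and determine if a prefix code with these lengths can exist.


Sum = 2^(-4) + 2^(-5) + 2^(-6) + 2^(-8)
    = 0.0625 + 0.03125 + 0.015625 + 0.00390625
    = 29/256 = 0.11328125
Since 0.11328125 <= 1, Kraft's inequality IS satisfied.
A prefix code with these lengths CAN exist.

Kraft sum = 0.11328125. Satisfied.


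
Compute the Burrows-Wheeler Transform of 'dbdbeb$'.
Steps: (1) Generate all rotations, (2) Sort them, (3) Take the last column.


Rotations (sorted):
  0: $dbdbeb -> last char: b
  1: b$dbdbe -> last char: e
  2: bdbeb$d -> last char: d
  3: beb$dbd -> last char: d
  4: dbdbeb$ -> last char: $
  5: dbeb$db -> last char: b
  6: eb$dbdb -> last char: b


BWT = bedd$bb


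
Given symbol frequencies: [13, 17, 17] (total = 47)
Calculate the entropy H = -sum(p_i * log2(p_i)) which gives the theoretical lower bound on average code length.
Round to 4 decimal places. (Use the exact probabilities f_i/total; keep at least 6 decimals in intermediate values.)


Per-symbol terms -p_i * log2(p_i) with p_i = f_i/47:
  p = 13/47 = 0.276596: log2(p) = -1.854149, -p*log2(p) = 0.512850
  p = 17/47 = 0.361702: log2(p) = -1.467126, -p*log2(p) = 0.530663
  p = 17/47 = 0.361702: log2(p) = -1.467126, -p*log2(p) = 0.530663
H = 0.512850 + 0.530663 + 0.530663 = 1.574176

H = 1.5742 bits/symbol


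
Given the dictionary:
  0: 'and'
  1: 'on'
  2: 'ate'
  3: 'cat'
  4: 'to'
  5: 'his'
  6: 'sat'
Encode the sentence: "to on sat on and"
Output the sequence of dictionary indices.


Look up each word in the dictionary:
  'to' -> 4
  'on' -> 1
  'sat' -> 6
  'on' -> 1
  'and' -> 0

Encoded: [4, 1, 6, 1, 0]


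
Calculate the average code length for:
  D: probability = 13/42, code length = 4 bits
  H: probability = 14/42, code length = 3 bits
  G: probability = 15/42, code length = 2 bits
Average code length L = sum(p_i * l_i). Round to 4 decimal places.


Weighted contributions p_i * l_i:
  D: (13/42) * 4 = 52/42
  H: (14/42) * 3 = 42/42
  G: (15/42) * 2 = 30/42
Sum = (52 + 42 + 30)/42 = 124/42

L = 124/42 = 2.9524 bits/symbol


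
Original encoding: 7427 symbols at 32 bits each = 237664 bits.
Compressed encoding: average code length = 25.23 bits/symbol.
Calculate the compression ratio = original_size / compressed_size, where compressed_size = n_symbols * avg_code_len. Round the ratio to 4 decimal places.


original_size = n_symbols * orig_bits = 7427 * 32 = 237664 bits
compressed_size = n_symbols * avg_code_len = 7427 * 25.23 = 187383.21 bits
ratio = original_size / compressed_size = 237664 / 187383.21 = 1.2683

Compression ratio = 1.2683


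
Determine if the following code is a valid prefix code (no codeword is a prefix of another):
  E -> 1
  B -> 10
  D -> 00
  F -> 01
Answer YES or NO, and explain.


Checking each pair (does one codeword prefix another?):
  E='1' vs B='10': prefix -- VIOLATION

NO -- this is NOT a valid prefix code. E (1) is a prefix of B (10).


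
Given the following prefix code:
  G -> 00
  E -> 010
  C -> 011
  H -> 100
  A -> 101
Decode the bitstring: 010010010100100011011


Decoding step by step:
Bits 010 -> E
Bits 010 -> E
Bits 010 -> E
Bits 100 -> H
Bits 100 -> H
Bits 011 -> C
Bits 011 -> C


Decoded message: EEEHHCC


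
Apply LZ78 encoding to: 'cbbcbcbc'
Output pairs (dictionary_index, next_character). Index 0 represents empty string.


LZ78 encoding steps:
Dictionary: {0: ''}
Step 1: w='' (idx 0), next='c' -> output (0, 'c'), add 'c' as idx 1
Step 2: w='' (idx 0), next='b' -> output (0, 'b'), add 'b' as idx 2
Step 3: w='b' (idx 2), next='c' -> output (2, 'c'), add 'bc' as idx 3
Step 4: w='bc' (idx 3), next='b' -> output (3, 'b'), add 'bcb' as idx 4
Step 5: w='c' (idx 1), end of input -> output (1, '')


Encoded: [(0, 'c'), (0, 'b'), (2, 'c'), (3, 'b'), (1, '')]


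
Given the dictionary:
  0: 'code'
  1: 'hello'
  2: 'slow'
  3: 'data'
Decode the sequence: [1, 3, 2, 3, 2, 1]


Look up each index in the dictionary:
  1 -> 'hello'
  3 -> 'data'
  2 -> 'slow'
  3 -> 'data'
  2 -> 'slow'
  1 -> 'hello'

Decoded: "hello data slow data slow hello"


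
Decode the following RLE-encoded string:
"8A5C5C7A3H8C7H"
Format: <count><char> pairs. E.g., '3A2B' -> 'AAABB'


Expanding each <count><char> pair:
  8A -> 'AAAAAAAA'
  5C -> 'CCCCC'
  5C -> 'CCCCC'
  7A -> 'AAAAAAA'
  3H -> 'HHH'
  8C -> 'CCCCCCCC'
  7H -> 'HHHHHHH'

Decoded = AAAAAAAACCCCCCCCCCAAAAAAAHHHCCCCCCCCHHHHHHH


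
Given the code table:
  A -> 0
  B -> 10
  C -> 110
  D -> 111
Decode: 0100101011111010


Decoding:
0 -> A
10 -> B
0 -> A
10 -> B
10 -> B
111 -> D
110 -> C
10 -> B


Result: ABABBDCB


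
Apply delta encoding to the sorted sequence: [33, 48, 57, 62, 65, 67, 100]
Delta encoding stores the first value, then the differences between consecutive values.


First value: 33
Deltas:
  48 - 33 = 15
  57 - 48 = 9
  62 - 57 = 5
  65 - 62 = 3
  67 - 65 = 2
  100 - 67 = 33


Delta encoded: [33, 15, 9, 5, 3, 2, 33]


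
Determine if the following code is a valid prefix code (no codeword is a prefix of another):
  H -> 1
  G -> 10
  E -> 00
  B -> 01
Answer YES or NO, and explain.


Checking each pair (does one codeword prefix another?):
  H='1' vs G='10': prefix -- VIOLATION

NO -- this is NOT a valid prefix code. H (1) is a prefix of G (10).
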